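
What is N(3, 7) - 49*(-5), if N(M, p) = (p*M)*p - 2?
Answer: 390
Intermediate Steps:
N(M, p) = -2 + M*p**2 (N(M, p) = (M*p)*p - 2 = M*p**2 - 2 = -2 + M*p**2)
N(3, 7) - 49*(-5) = (-2 + 3*7**2) - 49*(-5) = (-2 + 3*49) + 245 = (-2 + 147) + 245 = 145 + 245 = 390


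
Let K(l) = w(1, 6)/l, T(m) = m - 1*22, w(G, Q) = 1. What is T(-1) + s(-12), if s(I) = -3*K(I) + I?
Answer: -139/4 ≈ -34.750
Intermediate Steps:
T(m) = -22 + m (T(m) = m - 22 = -22 + m)
K(l) = 1/l
s(I) = I - 3/I (s(I) = -3/I + I = I - 3/I)
T(-1) + s(-12) = (-22 - 1) + (-12 - 3/(-12)) = -23 + (-12 - 3*(-1/12)) = -23 + (-12 + ¼) = -23 - 47/4 = -139/4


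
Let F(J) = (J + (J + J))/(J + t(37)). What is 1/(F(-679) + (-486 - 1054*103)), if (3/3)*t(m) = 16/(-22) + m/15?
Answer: -15964/1740794257 ≈ -9.1705e-6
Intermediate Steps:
t(m) = -8/11 + m/15 (t(m) = 16/(-22) + m/15 = 16*(-1/22) + m*(1/15) = -8/11 + m/15)
F(J) = 3*J/(287/165 + J) (F(J) = (J + (J + J))/(J + (-8/11 + (1/15)*37)) = (J + 2*J)/(J + (-8/11 + 37/15)) = (3*J)/(J + 287/165) = (3*J)/(287/165 + J) = 3*J/(287/165 + J))
1/(F(-679) + (-486 - 1054*103)) = 1/(495*(-679)/(287 + 165*(-679)) + (-486 - 1054*103)) = 1/(495*(-679)/(287 - 112035) + (-486 - 108562)) = 1/(495*(-679)/(-111748) - 109048) = 1/(495*(-679)*(-1/111748) - 109048) = 1/(48015/15964 - 109048) = 1/(-1740794257/15964) = -15964/1740794257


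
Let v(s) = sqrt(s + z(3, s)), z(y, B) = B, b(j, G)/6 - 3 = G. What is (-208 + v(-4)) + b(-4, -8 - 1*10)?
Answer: -298 + 2*I*sqrt(2) ≈ -298.0 + 2.8284*I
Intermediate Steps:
b(j, G) = 18 + 6*G
v(s) = sqrt(2)*sqrt(s) (v(s) = sqrt(s + s) = sqrt(2*s) = sqrt(2)*sqrt(s))
(-208 + v(-4)) + b(-4, -8 - 1*10) = (-208 + sqrt(2)*sqrt(-4)) + (18 + 6*(-8 - 1*10)) = (-208 + sqrt(2)*(2*I)) + (18 + 6*(-8 - 10)) = (-208 + 2*I*sqrt(2)) + (18 + 6*(-18)) = (-208 + 2*I*sqrt(2)) + (18 - 108) = (-208 + 2*I*sqrt(2)) - 90 = -298 + 2*I*sqrt(2)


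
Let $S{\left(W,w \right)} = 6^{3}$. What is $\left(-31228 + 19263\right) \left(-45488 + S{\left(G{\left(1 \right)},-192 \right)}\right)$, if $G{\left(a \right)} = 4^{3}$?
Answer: $541679480$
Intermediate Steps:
$G{\left(a \right)} = 64$
$S{\left(W,w \right)} = 216$
$\left(-31228 + 19263\right) \left(-45488 + S{\left(G{\left(1 \right)},-192 \right)}\right) = \left(-31228 + 19263\right) \left(-45488 + 216\right) = \left(-11965\right) \left(-45272\right) = 541679480$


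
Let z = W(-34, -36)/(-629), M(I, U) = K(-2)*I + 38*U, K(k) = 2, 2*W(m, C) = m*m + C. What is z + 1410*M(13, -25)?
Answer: -819486920/629 ≈ -1.3028e+6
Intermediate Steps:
W(m, C) = C/2 + m²/2 (W(m, C) = (m*m + C)/2 = (m² + C)/2 = (C + m²)/2 = C/2 + m²/2)
M(I, U) = 2*I + 38*U
z = -560/629 (z = ((½)*(-36) + (½)*(-34)²)/(-629) = (-18 + (½)*1156)*(-1/629) = (-18 + 578)*(-1/629) = 560*(-1/629) = -560/629 ≈ -0.89030)
z + 1410*M(13, -25) = -560/629 + 1410*(2*13 + 38*(-25)) = -560/629 + 1410*(26 - 950) = -560/629 + 1410*(-924) = -560/629 - 1302840 = -819486920/629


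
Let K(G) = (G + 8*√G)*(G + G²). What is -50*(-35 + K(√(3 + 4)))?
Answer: 1400 - 2800*7^(¼) - 400*7^(¾) - 350*√7 ≈ -5801.8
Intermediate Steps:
K(G) = (G + G²)*(G + 8*√G)
-50*(-35 + K(√(3 + 4))) = -50*(-35 + ((√(3 + 4))² + (√(3 + 4))³ + 8*(√(3 + 4))^(3/2) + 8*(√(3 + 4))^(5/2))) = -50*(-35 + ((√7)² + (√7)³ + 8*(√7)^(3/2) + 8*(√7)^(5/2))) = -50*(-35 + (7 + 7*√7 + 8*7^(¾) + 8*(7*7^(¼)))) = -50*(-35 + (7 + 7*√7 + 8*7^(¾) + 56*7^(¼))) = -50*(-28 + 7*√7 + 8*7^(¾) + 56*7^(¼)) = 1400 - 2800*7^(¼) - 400*7^(¾) - 350*√7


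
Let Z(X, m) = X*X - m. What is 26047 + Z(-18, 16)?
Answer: 26355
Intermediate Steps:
Z(X, m) = X² - m
26047 + Z(-18, 16) = 26047 + ((-18)² - 1*16) = 26047 + (324 - 16) = 26047 + 308 = 26355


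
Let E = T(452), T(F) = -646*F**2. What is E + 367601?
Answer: -131612783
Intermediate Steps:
E = -131980384 (E = -646*452**2 = -646*204304 = -131980384)
E + 367601 = -131980384 + 367601 = -131612783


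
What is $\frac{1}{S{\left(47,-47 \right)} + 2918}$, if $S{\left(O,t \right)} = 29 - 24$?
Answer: $\frac{1}{2923} \approx 0.00034211$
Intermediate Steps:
$S{\left(O,t \right)} = 5$
$\frac{1}{S{\left(47,-47 \right)} + 2918} = \frac{1}{5 + 2918} = \frac{1}{2923}$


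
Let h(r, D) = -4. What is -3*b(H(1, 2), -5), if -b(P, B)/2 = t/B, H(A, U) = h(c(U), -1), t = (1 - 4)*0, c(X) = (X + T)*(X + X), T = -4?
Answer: 0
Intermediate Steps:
c(X) = 2*X*(-4 + X) (c(X) = (X - 4)*(X + X) = (-4 + X)*(2*X) = 2*X*(-4 + X))
t = 0 (t = -3*0 = 0)
H(A, U) = -4
b(P, B) = 0 (b(P, B) = -0/B = -2*0 = 0)
-3*b(H(1, 2), -5) = -3*0 = 0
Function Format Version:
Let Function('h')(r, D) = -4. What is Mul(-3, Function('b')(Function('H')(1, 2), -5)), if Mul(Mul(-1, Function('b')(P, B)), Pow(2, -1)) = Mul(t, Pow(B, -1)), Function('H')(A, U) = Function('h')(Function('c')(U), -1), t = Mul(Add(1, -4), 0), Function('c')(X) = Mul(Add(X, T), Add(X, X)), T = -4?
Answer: 0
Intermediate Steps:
Function('c')(X) = Mul(2, X, Add(-4, X)) (Function('c')(X) = Mul(Add(X, -4), Add(X, X)) = Mul(Add(-4, X), Mul(2, X)) = Mul(2, X, Add(-4, X)))
t = 0 (t = Mul(-3, 0) = 0)
Function('H')(A, U) = -4
Function('b')(P, B) = 0 (Function('b')(P, B) = Mul(-2, Mul(0, Pow(B, -1))) = Mul(-2, 0) = 0)
Mul(-3, Function('b')(Function('H')(1, 2), -5)) = Mul(-3, 0) = 0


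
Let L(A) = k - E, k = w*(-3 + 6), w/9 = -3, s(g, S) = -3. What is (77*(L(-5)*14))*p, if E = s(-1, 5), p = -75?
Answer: 6306300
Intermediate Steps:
w = -27 (w = 9*(-3) = -27)
E = -3
k = -81 (k = -27*(-3 + 6) = -27*3 = -81)
L(A) = -78 (L(A) = -81 - 1*(-3) = -81 + 3 = -78)
(77*(L(-5)*14))*p = (77*(-78*14))*(-75) = (77*(-1092))*(-75) = -84084*(-75) = 6306300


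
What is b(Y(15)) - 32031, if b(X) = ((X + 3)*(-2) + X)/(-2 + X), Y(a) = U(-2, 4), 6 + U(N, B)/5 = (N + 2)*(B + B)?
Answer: -128127/4 ≈ -32032.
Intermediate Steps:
U(N, B) = -30 + 10*B*(2 + N) (U(N, B) = -30 + 5*((N + 2)*(B + B)) = -30 + 5*((2 + N)*(2*B)) = -30 + 5*(2*B*(2 + N)) = -30 + 10*B*(2 + N))
Y(a) = -30 (Y(a) = -30 + 20*4 + 10*4*(-2) = -30 + 80 - 80 = -30)
b(X) = (-6 - X)/(-2 + X) (b(X) = ((3 + X)*(-2) + X)/(-2 + X) = ((-6 - 2*X) + X)/(-2 + X) = (-6 - X)/(-2 + X))
b(Y(15)) - 32031 = (-6 - 1*(-30))/(-2 - 30) - 32031 = (-6 + 30)/(-32) - 32031 = -1/32*24 - 32031 = -¾ - 32031 = -128127/4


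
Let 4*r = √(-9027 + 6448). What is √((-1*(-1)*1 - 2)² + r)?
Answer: √(4 + I*√2579)/2 ≈ 2.6206 + 2.4223*I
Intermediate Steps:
r = I*√2579/4 (r = √(-9027 + 6448)/4 = √(-2579)/4 = (I*√2579)/4 = I*√2579/4 ≈ 12.696*I)
√((-1*(-1)*1 - 2)² + r) = √((-1*(-1)*1 - 2)² + I*√2579/4) = √((1*1 - 2)² + I*√2579/4) = √((1 - 2)² + I*√2579/4) = √((-1)² + I*√2579/4) = √(1 + I*√2579/4)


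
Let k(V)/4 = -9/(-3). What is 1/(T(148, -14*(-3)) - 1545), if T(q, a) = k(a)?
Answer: -1/1533 ≈ -0.00065232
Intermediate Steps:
k(V) = 12 (k(V) = 4*(-9/(-3)) = 4*(-9*(-1/3)) = 4*3 = 12)
T(q, a) = 12
1/(T(148, -14*(-3)) - 1545) = 1/(12 - 1545) = 1/(-1533) = -1/1533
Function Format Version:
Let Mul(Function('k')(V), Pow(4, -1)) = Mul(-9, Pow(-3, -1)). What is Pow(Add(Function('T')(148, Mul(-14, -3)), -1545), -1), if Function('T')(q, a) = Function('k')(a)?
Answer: Rational(-1, 1533) ≈ -0.00065232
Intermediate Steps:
Function('k')(V) = 12 (Function('k')(V) = Mul(4, Mul(-9, Pow(-3, -1))) = Mul(4, Mul(-9, Rational(-1, 3))) = Mul(4, 3) = 12)
Function('T')(q, a) = 12
Pow(Add(Function('T')(148, Mul(-14, -3)), -1545), -1) = Pow(Add(12, -1545), -1) = Pow(-1533, -1) = Rational(-1, 1533)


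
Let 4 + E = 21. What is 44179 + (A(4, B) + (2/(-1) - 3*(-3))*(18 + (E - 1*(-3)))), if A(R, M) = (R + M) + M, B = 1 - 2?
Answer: 44447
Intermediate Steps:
B = -1
E = 17 (E = -4 + 21 = 17)
A(R, M) = R + 2*M (A(R, M) = (M + R) + M = R + 2*M)
44179 + (A(4, B) + (2/(-1) - 3*(-3))*(18 + (E - 1*(-3)))) = 44179 + ((4 + 2*(-1)) + (2/(-1) - 3*(-3))*(18 + (17 - 1*(-3)))) = 44179 + ((4 - 2) + (2*(-1) + 9)*(18 + (17 + 3))) = 44179 + (2 + (-2 + 9)*(18 + 20)) = 44179 + (2 + 7*38) = 44179 + (2 + 266) = 44179 + 268 = 44447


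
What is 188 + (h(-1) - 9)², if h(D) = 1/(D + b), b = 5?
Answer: 4233/16 ≈ 264.56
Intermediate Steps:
h(D) = 1/(5 + D) (h(D) = 1/(D + 5) = 1/(5 + D))
188 + (h(-1) - 9)² = 188 + (1/(5 - 1) - 9)² = 188 + (1/4 - 9)² = 188 + (¼ - 9)² = 188 + (-35/4)² = 188 + 1225/16 = 4233/16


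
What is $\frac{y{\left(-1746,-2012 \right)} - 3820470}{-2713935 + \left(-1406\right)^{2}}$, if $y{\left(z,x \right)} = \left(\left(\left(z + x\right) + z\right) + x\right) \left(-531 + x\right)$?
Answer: $- \frac{15292718}{737099} \approx -20.747$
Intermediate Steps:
$y{\left(z,x \right)} = \left(-531 + x\right) \left(2 x + 2 z\right)$ ($y{\left(z,x \right)} = \left(\left(\left(x + z\right) + z\right) + x\right) \left(-531 + x\right) = \left(\left(x + 2 z\right) + x\right) \left(-531 + x\right) = \left(2 x + 2 z\right) \left(-531 + x\right) = \left(-531 + x\right) \left(2 x + 2 z\right)$)
$\frac{y{\left(-1746,-2012 \right)} - 3820470}{-2713935 + \left(-1406\right)^{2}} = \frac{\left(\left(-1062\right) \left(-2012\right) - -1854252 + 2 \left(-2012\right)^{2} + 2 \left(-2012\right) \left(-1746\right)\right) - 3820470}{-2713935 + \left(-1406\right)^{2}} = \frac{\left(2136744 + 1854252 + 2 \cdot 4048144 + 7025904\right) - 3820470}{-2713935 + 1976836} = \frac{\left(2136744 + 1854252 + 8096288 + 7025904\right) - 3820470}{-737099} = \left(19113188 - 3820470\right) \left(- \frac{1}{737099}\right) = 15292718 \left(- \frac{1}{737099}\right) = - \frac{15292718}{737099}$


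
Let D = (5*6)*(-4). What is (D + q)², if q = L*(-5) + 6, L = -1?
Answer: 11881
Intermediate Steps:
D = -120 (D = 30*(-4) = -120)
q = 11 (q = -1*(-5) + 6 = 5 + 6 = 11)
(D + q)² = (-120 + 11)² = (-109)² = 11881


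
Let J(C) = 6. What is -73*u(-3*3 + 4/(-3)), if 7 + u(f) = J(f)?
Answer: 73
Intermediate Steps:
u(f) = -1 (u(f) = -7 + 6 = -1)
-73*u(-3*3 + 4/(-3)) = -73*(-1) = 73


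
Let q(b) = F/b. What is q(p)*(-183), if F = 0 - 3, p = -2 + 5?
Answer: 183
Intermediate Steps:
p = 3
F = -3
q(b) = -3/b
q(p)*(-183) = -3/3*(-183) = -3*1/3*(-183) = -1*(-183) = 183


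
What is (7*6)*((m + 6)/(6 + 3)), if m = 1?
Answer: 98/3 ≈ 32.667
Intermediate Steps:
(7*6)*((m + 6)/(6 + 3)) = (7*6)*((1 + 6)/(6 + 3)) = 42*(7/9) = 98/3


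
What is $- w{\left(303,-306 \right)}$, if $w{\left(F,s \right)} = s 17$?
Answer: $5202$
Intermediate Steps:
$w{\left(F,s \right)} = 17 s$
$- w{\left(303,-306 \right)} = - 17 \left(-306\right) = \left(-1\right) \left(-5202\right) = 5202$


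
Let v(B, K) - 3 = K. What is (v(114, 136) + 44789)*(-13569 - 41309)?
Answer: -2465558784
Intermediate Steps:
v(B, K) = 3 + K
(v(114, 136) + 44789)*(-13569 - 41309) = ((3 + 136) + 44789)*(-13569 - 41309) = (139 + 44789)*(-54878) = 44928*(-54878) = -2465558784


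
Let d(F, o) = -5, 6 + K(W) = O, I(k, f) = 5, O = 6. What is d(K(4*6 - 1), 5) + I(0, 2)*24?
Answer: 115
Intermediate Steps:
K(W) = 0 (K(W) = -6 + 6 = 0)
d(K(4*6 - 1), 5) + I(0, 2)*24 = -5 + 5*24 = -5 + 120 = 115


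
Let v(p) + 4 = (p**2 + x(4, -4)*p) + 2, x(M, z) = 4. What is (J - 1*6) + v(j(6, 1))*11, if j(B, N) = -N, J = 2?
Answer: -59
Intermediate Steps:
v(p) = -2 + p**2 + 4*p (v(p) = -4 + ((p**2 + 4*p) + 2) = -4 + (2 + p**2 + 4*p) = -2 + p**2 + 4*p)
(J - 1*6) + v(j(6, 1))*11 = (2 - 1*6) + (-2 + (-1*1)**2 + 4*(-1*1))*11 = (2 - 6) + (-2 + (-1)**2 + 4*(-1))*11 = -4 + (-2 + 1 - 4)*11 = -4 - 5*11 = -4 - 55 = -59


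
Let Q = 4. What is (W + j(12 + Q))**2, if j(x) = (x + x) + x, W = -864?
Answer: 665856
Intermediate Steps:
j(x) = 3*x (j(x) = 2*x + x = 3*x)
(W + j(12 + Q))**2 = (-864 + 3*(12 + 4))**2 = (-864 + 3*16)**2 = (-864 + 48)**2 = (-816)**2 = 665856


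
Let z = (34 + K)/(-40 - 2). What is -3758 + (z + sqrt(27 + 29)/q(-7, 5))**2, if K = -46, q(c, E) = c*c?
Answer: -1288958/343 + 8*sqrt(14)/343 ≈ -3757.8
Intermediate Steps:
q(c, E) = c**2
z = 2/7 (z = (34 - 46)/(-40 - 2) = -12/(-42) = -12*(-1/42) = 2/7 ≈ 0.28571)
-3758 + (z + sqrt(27 + 29)/q(-7, 5))**2 = -3758 + (2/7 + sqrt(27 + 29)/((-7)**2))**2 = -3758 + (2/7 + sqrt(56)/49)**2 = -3758 + (2/7 + (2*sqrt(14))*(1/49))**2 = -3758 + (2/7 + 2*sqrt(14)/49)**2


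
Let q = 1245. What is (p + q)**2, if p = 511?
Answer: 3083536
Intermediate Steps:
(p + q)**2 = (511 + 1245)**2 = 1756**2 = 3083536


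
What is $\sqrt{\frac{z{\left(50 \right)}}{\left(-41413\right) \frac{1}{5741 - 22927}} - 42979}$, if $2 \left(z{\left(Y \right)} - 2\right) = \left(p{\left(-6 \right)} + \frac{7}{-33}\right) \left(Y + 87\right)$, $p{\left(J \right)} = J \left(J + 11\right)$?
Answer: $\frac{2 i \sqrt{20468317811577042}}{1366629} \approx 209.37 i$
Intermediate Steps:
$p{\left(J \right)} = J \left(11 + J\right)$
$z{\left(Y \right)} = - \frac{28869}{22} - \frac{997 Y}{66}$ ($z{\left(Y \right)} = 2 + \frac{\left(- 6 \left(11 - 6\right) + \frac{7}{-33}\right) \left(Y + 87\right)}{2} = 2 + \frac{\left(\left(-6\right) 5 + 7 \left(- \frac{1}{33}\right)\right) \left(87 + Y\right)}{2} = 2 + \frac{\left(-30 - \frac{7}{33}\right) \left(87 + Y\right)}{2} = 2 + \frac{\left(- \frac{997}{33}\right) \left(87 + Y\right)}{2} = 2 + \frac{- \frac{28913}{11} - \frac{997 Y}{33}}{2} = 2 - \left(\frac{28913}{22} + \frac{997 Y}{66}\right) = - \frac{28869}{22} - \frac{997 Y}{66}$)
$\sqrt{\frac{z{\left(50 \right)}}{\left(-41413\right) \frac{1}{5741 - 22927}} - 42979} = \sqrt{\frac{- \frac{28869}{22} - \frac{24925}{33}}{\left(-41413\right) \frac{1}{5741 - 22927}} - 42979} = \sqrt{- \frac{136457}{66 \left(- \frac{41413}{-17186}\right)} - 42979} = \sqrt{- \frac{136457}{66 \left(\left(-41413\right) \left(- \frac{1}{17186}\right)\right)} - 42979} = \sqrt{- \frac{136457}{66 \cdot \frac{41413}{17186}} - 42979} = \sqrt{\left(- \frac{136457}{66}\right) \frac{17186}{41413} - 42979} = \sqrt{- \frac{1172575001}{1366629} - 42979} = \sqrt{- \frac{59908922792}{1366629}} = \frac{2 i \sqrt{20468317811577042}}{1366629}$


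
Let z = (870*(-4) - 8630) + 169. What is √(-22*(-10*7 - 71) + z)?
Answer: I*√8839 ≈ 94.016*I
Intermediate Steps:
z = -11941 (z = (-3480 - 8630) + 169 = -12110 + 169 = -11941)
√(-22*(-10*7 - 71) + z) = √(-22*(-10*7 - 71) - 11941) = √(-22*(-70 - 71) - 11941) = √(-22*(-141) - 11941) = √(3102 - 11941) = √(-8839) = I*√8839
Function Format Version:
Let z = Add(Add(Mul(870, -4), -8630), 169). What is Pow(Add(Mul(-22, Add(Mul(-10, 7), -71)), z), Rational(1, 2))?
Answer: Mul(I, Pow(8839, Rational(1, 2))) ≈ Mul(94.016, I)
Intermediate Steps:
z = -11941 (z = Add(Add(-3480, -8630), 169) = Add(-12110, 169) = -11941)
Pow(Add(Mul(-22, Add(Mul(-10, 7), -71)), z), Rational(1, 2)) = Pow(Add(Mul(-22, Add(Mul(-10, 7), -71)), -11941), Rational(1, 2)) = Pow(Add(Mul(-22, Add(-70, -71)), -11941), Rational(1, 2)) = Pow(Add(Mul(-22, -141), -11941), Rational(1, 2)) = Pow(Add(3102, -11941), Rational(1, 2)) = Pow(-8839, Rational(1, 2)) = Mul(I, Pow(8839, Rational(1, 2)))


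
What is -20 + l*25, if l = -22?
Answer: -570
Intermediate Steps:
-20 + l*25 = -20 - 22*25 = -20 - 550 = -570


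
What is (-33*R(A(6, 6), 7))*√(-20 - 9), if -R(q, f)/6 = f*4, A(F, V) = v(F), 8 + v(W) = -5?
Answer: 5544*I*√29 ≈ 29855.0*I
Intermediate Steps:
v(W) = -13 (v(W) = -8 - 5 = -13)
A(F, V) = -13
R(q, f) = -24*f (R(q, f) = -6*f*4 = -24*f)
(-33*R(A(6, 6), 7))*√(-20 - 9) = (-(-792)*7)*√(-20 - 9) = (-33*(-168))*√(-29) = 5544*(I*√29) = 5544*I*√29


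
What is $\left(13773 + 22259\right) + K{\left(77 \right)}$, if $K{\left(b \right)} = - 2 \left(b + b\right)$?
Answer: $35724$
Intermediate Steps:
$K{\left(b \right)} = - 4 b$ ($K{\left(b \right)} = - 2 \cdot 2 b = - 4 b$)
$\left(13773 + 22259\right) + K{\left(77 \right)} = \left(13773 + 22259\right) - 308 = 36032 - 308 = 35724$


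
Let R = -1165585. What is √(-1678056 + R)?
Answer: I*√2843641 ≈ 1686.3*I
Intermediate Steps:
√(-1678056 + R) = √(-1678056 - 1165585) = √(-2843641) = I*√2843641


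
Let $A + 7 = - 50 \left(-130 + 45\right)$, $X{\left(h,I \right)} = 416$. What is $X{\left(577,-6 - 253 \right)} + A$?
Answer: $4659$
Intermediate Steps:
$A = 4243$ ($A = -7 - 50 \left(-130 + 45\right) = -7 - -4250 = -7 + 4250 = 4243$)
$X{\left(577,-6 - 253 \right)} + A = 416 + 4243 = 4659$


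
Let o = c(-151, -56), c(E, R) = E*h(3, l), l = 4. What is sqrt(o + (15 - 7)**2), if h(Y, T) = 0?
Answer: 8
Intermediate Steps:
c(E, R) = 0 (c(E, R) = E*0 = 0)
o = 0
sqrt(o + (15 - 7)**2) = sqrt(0 + (15 - 7)**2) = sqrt(0 + 8**2) = sqrt(0 + 64) = sqrt(64) = 8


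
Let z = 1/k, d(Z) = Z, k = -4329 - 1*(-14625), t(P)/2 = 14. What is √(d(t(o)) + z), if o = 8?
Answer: √82450654/1716 ≈ 5.2915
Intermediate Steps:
t(P) = 28 (t(P) = 2*14 = 28)
k = 10296 (k = -4329 + 14625 = 10296)
z = 1/10296 ≈ 9.7125e-5
√(d(t(o)) + z) = √(28 + 1/10296) = √(288289/10296) = √82450654/1716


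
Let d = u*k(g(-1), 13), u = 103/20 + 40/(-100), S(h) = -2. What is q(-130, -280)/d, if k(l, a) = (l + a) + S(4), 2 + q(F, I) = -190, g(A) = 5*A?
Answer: -128/19 ≈ -6.7368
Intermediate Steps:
q(F, I) = -192 (q(F, I) = -2 - 190 = -192)
k(l, a) = -2 + a + l (k(l, a) = (l + a) - 2 = (a + l) - 2 = -2 + a + l)
u = 19/4 (u = 103*(1/20) + 40*(-1/100) = 103/20 - ⅖ = 19/4 ≈ 4.7500)
d = 57/2 (d = 19*(-2 + 13 + 5*(-1))/4 = 19*(-2 + 13 - 5)/4 = (19/4)*6 = 57/2 ≈ 28.500)
q(-130, -280)/d = -192/57/2 = -192*2/57 = -128/19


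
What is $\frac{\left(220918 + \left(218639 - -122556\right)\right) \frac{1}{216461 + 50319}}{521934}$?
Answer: $\frac{187371}{46413850840} \approx 4.037 \cdot 10^{-6}$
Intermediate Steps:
$\frac{\left(220918 + \left(218639 - -122556\right)\right) \frac{1}{216461 + 50319}}{521934} = \frac{220918 + \left(218639 + 122556\right)}{266780} \cdot \frac{1}{521934} = \left(220918 + 341195\right) \frac{1}{266780} \cdot \frac{1}{521934} = 562113 \cdot \frac{1}{266780} \cdot \frac{1}{521934} = \frac{562113}{266780} \cdot \frac{1}{521934} = \frac{187371}{46413850840}$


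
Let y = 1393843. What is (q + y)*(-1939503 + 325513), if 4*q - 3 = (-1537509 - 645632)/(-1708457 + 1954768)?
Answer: -554112629238272790/246311 ≈ -2.2496e+12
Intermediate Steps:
q = -361052/246311 (q = ¾ + ((-1537509 - 645632)/(-1708457 + 1954768))/4 = ¾ + (-2183141/246311)/4 = ¾ + (-2183141*1/246311)/4 = ¾ + (¼)*(-2183141/246311) = ¾ - 2183141/985244 = -361052/246311 ≈ -1.4658)
(q + y)*(-1939503 + 325513) = (-361052/246311 + 1393843)*(-1939503 + 325513) = (343318502121/246311)*(-1613990) = -554112629238272790/246311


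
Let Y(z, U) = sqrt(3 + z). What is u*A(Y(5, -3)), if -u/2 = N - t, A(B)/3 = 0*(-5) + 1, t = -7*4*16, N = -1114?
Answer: 3996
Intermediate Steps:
t = -448 (t = -28*16 = -448)
A(B) = 3 (A(B) = 3*(0*(-5) + 1) = 3*(0 + 1) = 3*1 = 3)
u = 1332 (u = -2*(-1114 - 1*(-448)) = -2*(-1114 + 448) = -2*(-666) = 1332)
u*A(Y(5, -3)) = 1332*3 = 3996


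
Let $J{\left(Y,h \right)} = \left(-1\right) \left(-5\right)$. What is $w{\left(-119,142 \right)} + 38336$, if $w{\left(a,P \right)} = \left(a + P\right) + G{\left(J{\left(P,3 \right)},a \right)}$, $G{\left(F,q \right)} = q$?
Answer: $38240$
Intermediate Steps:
$J{\left(Y,h \right)} = 5$
$w{\left(a,P \right)} = P + 2 a$ ($w{\left(a,P \right)} = \left(a + P\right) + a = \left(P + a\right) + a = P + 2 a$)
$w{\left(-119,142 \right)} + 38336 = \left(142 + 2 \left(-119\right)\right) + 38336 = \left(142 - 238\right) + 38336 = -96 + 38336 = 38240$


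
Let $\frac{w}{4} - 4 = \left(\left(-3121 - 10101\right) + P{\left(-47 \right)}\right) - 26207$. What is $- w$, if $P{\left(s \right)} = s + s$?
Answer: $158076$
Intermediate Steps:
$P{\left(s \right)} = 2 s$
$w = -158076$ ($w = 16 + 4 \left(\left(\left(-3121 - 10101\right) + 2 \left(-47\right)\right) - 26207\right) = 16 + 4 \left(\left(\left(-3121 - 10101\right) - 94\right) - 26207\right) = 16 + 4 \left(\left(-13222 - 94\right) - 26207\right) = 16 + 4 \left(-13316 - 26207\right) = 16 + 4 \left(-39523\right) = 16 - 158092 = -158076$)
$- w = \left(-1\right) \left(-158076\right) = 158076$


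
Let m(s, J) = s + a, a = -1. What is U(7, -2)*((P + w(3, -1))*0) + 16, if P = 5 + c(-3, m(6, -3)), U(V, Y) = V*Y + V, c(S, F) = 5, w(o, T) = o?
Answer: 16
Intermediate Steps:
m(s, J) = -1 + s (m(s, J) = s - 1 = -1 + s)
U(V, Y) = V + V*Y
P = 10 (P = 5 + 5 = 10)
U(7, -2)*((P + w(3, -1))*0) + 16 = (7*(1 - 2))*((10 + 3)*0) + 16 = (7*(-1))*(13*0) + 16 = -7*0 + 16 = 0 + 16 = 16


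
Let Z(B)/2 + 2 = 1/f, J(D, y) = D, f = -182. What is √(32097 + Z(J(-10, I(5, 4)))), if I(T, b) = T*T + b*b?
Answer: √265762042/91 ≈ 179.15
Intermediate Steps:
I(T, b) = T² + b²
Z(B) = -365/91 (Z(B) = -4 + 2/(-182) = -4 + 2*(-1/182) = -4 - 1/91 = -365/91)
√(32097 + Z(J(-10, I(5, 4)))) = √(32097 - 365/91) = √(2920462/91) = √265762042/91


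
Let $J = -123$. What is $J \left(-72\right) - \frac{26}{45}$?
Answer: $\frac{398494}{45} \approx 8855.4$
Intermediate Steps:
$J \left(-72\right) - \frac{26}{45} = \left(-123\right) \left(-72\right) - \frac{26}{45} = 8856 - \frac{26}{45} = \frac{398494}{45}$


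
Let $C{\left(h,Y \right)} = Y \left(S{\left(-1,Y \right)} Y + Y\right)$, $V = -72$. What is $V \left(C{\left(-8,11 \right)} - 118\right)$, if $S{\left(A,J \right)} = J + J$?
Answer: $-191880$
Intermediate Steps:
$S{\left(A,J \right)} = 2 J$
$C{\left(h,Y \right)} = Y \left(Y + 2 Y^{2}\right)$ ($C{\left(h,Y \right)} = Y \left(2 Y Y + Y\right) = Y \left(2 Y^{2} + Y\right) = Y \left(Y + 2 Y^{2}\right)$)
$V \left(C{\left(-8,11 \right)} - 118\right) = - 72 \left(11^{2} \left(1 + 2 \cdot 11\right) - 118\right) = - 72 \left(121 \left(1 + 22\right) - 118\right) = - 72 \left(121 \cdot 23 - 118\right) = - 72 \left(2783 - 118\right) = \left(-72\right) 2665 = -191880$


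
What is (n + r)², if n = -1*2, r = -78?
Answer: 6400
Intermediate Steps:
n = -2
(n + r)² = (-2 - 78)² = (-80)² = 6400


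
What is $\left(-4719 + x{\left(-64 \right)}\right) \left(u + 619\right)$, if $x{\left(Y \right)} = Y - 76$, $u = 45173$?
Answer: $-222503328$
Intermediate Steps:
$x{\left(Y \right)} = -76 + Y$ ($x{\left(Y \right)} = Y - 76 = -76 + Y$)
$\left(-4719 + x{\left(-64 \right)}\right) \left(u + 619\right) = \left(-4719 - 140\right) \left(45173 + 619\right) = \left(-4719 - 140\right) 45792 = \left(-4859\right) 45792 = -222503328$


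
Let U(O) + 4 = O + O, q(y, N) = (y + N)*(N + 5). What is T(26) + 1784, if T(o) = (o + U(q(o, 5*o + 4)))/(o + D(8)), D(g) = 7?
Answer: 34458/11 ≈ 3132.5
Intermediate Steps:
q(y, N) = (5 + N)*(N + y) (q(y, N) = (N + y)*(5 + N) = (5 + N)*(N + y))
U(O) = -4 + 2*O (U(O) = -4 + (O + O) = -4 + 2*O)
T(o) = (36 + 2*(4 + 5*o)**2 + 61*o + 2*o*(4 + 5*o))/(7 + o) (T(o) = (o + (-4 + 2*((5*o + 4)**2 + 5*(5*o + 4) + 5*o + (5*o + 4)*o)))/(o + 7) = (o + (-4 + 2*((4 + 5*o)**2 + 5*(4 + 5*o) + 5*o + (4 + 5*o)*o)))/(7 + o) = (o + (-4 + 2*((4 + 5*o)**2 + (20 + 25*o) + 5*o + o*(4 + 5*o))))/(7 + o) = (o + (-4 + 2*(20 + (4 + 5*o)**2 + 30*o + o*(4 + 5*o))))/(7 + o) = (o + (-4 + (40 + 2*(4 + 5*o)**2 + 60*o + 2*o*(4 + 5*o))))/(7 + o) = (o + (36 + 2*(4 + 5*o)**2 + 60*o + 2*o*(4 + 5*o)))/(7 + o) = (36 + 2*(4 + 5*o)**2 + 61*o + 2*o*(4 + 5*o))/(7 + o))
T(26) + 1784 = (68 + 60*26**2 + 149*26)/(7 + 26) + 1784 = (68 + 60*676 + 3874)/33 + 1784 = (68 + 40560 + 3874)/33 + 1784 = (1/33)*44502 + 1784 = 14834/11 + 1784 = 34458/11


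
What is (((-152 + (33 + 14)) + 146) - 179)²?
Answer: 19044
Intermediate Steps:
(((-152 + (33 + 14)) + 146) - 179)² = (((-152 + 47) + 146) - 179)² = ((-105 + 146) - 179)² = (41 - 179)² = (-138)² = 19044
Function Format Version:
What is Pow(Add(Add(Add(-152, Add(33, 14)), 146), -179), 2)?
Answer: 19044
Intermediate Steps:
Pow(Add(Add(Add(-152, Add(33, 14)), 146), -179), 2) = Pow(Add(Add(Add(-152, 47), 146), -179), 2) = Pow(Add(Add(-105, 146), -179), 2) = Pow(Add(41, -179), 2) = Pow(-138, 2) = 19044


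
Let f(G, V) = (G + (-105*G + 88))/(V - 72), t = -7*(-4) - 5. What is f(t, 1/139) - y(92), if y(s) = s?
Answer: -600388/10007 ≈ -59.997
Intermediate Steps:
t = 23 (t = 28 - 5 = 23)
f(G, V) = (88 - 104*G)/(-72 + V) (f(G, V) = (G + (88 - 105*G))/(-72 + V) = (88 - 104*G)/(-72 + V))
f(t, 1/139) - y(92) = 8*(11 - 13*23)/(-72 + 1/139) - 1*92 = 8*(11 - 299)/(-72 + 1/139) - 92 = 8*(-288)/(-10007/139) - 92 = 8*(-139/10007)*(-288) - 92 = 320256/10007 - 92 = -600388/10007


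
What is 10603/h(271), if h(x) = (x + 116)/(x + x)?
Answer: 5746826/387 ≈ 14850.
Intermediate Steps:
h(x) = (116 + x)/(2*x) (h(x) = (116 + x)/((2*x)) = (116 + x)*(1/(2*x)) = (116 + x)/(2*x))
10603/h(271) = 10603/(((1/2)*(116 + 271)/271)) = 10603/(((1/2)*(1/271)*387)) = 10603/(387/542) = 10603*(542/387) = 5746826/387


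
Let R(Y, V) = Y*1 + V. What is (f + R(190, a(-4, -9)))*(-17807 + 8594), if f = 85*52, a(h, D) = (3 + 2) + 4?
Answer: -42554847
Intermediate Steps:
a(h, D) = 9 (a(h, D) = 5 + 4 = 9)
R(Y, V) = V + Y (R(Y, V) = Y + V = V + Y)
f = 4420
(f + R(190, a(-4, -9)))*(-17807 + 8594) = (4420 + (9 + 190))*(-17807 + 8594) = (4420 + 199)*(-9213) = 4619*(-9213) = -42554847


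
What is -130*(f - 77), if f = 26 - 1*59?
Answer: 14300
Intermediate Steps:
f = -33 (f = 26 - 59 = -33)
-130*(f - 77) = -130*(-33 - 77) = -130*(-110) = 14300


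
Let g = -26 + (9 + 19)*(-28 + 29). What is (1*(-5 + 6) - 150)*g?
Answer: -298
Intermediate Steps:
g = 2 (g = -26 + 28*1 = -26 + 28 = 2)
(1*(-5 + 6) - 150)*g = (1*(-5 + 6) - 150)*2 = (1*1 - 150)*2 = (1 - 150)*2 = -149*2 = -298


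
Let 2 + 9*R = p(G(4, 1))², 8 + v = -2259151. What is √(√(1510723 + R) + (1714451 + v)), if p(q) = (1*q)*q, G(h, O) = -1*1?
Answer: √(-4902372 + 3*√13596506)/3 ≈ 737.21*I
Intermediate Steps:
v = -2259159 (v = -8 - 2259151 = -2259159)
G(h, O) = -1
p(q) = q² (p(q) = q*q = q²)
R = -⅑ (R = -2/9 + ((-1)²)²/9 = -2/9 + (⅑)*1² = -2/9 + (⅑)*1 = -2/9 + ⅑ = -⅑ ≈ -0.11111)
√(√(1510723 + R) + (1714451 + v)) = √(√(1510723 - ⅑) + (1714451 - 2259159)) = √(√(13596506/9) - 544708) = √(√13596506/3 - 544708) = √(-544708 + √13596506/3)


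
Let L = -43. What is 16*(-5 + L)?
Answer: -768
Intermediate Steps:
16*(-5 + L) = 16*(-5 - 43) = 16*(-48) = -768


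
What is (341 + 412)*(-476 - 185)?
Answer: -497733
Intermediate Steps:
(341 + 412)*(-476 - 185) = 753*(-661) = -497733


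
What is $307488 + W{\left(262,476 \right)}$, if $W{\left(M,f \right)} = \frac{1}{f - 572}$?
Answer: $\frac{29518847}{96} \approx 3.0749 \cdot 10^{5}$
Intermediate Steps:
$W{\left(M,f \right)} = \frac{1}{-572 + f}$
$307488 + W{\left(262,476 \right)} = 307488 + \frac{1}{-572 + 476} = 307488 + \frac{1}{-96} = 307488 - \frac{1}{96} = \frac{29518847}{96}$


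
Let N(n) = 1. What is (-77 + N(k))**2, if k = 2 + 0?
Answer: 5776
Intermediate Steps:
k = 2
(-77 + N(k))**2 = (-77 + 1)**2 = (-76)**2 = 5776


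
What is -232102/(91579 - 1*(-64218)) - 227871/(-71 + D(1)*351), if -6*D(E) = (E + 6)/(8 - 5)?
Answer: 70906914044/64655755 ≈ 1096.7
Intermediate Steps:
D(E) = -1/3 - E/18 (D(E) = -(E + 6)/(6*(8 - 5)) = -(6 + E)/(6*3) = -(2 + E/3)/6 = -1/3 - E/18)
-232102/(91579 - 1*(-64218)) - 227871/(-71 + D(1)*351) = -232102/(91579 - 1*(-64218)) - 227871/(-71 + (-1/3 - 1/18*1)*351) = -232102/(91579 + 64218) - 227871/(-71 + (-1/3 - 1/18)*351) = -232102/155797 - 227871/(-71 - 7/18*351) = -232102*1/155797 - 227871/(-71 - 273/2) = -232102/155797 - 227871/(-415/2) = -232102/155797 - 227871*(-2/415) = -232102/155797 + 455742/415 = 70906914044/64655755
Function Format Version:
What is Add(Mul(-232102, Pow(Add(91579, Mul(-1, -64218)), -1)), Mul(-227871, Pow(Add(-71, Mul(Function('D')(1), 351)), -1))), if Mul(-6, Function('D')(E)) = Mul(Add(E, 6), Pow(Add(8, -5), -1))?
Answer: Rational(70906914044, 64655755) ≈ 1096.7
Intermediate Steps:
Function('D')(E) = Add(Rational(-1, 3), Mul(Rational(-1, 18), E)) (Function('D')(E) = Mul(Rational(-1, 6), Mul(Add(E, 6), Pow(Add(8, -5), -1))) = Mul(Rational(-1, 6), Mul(Add(6, E), Pow(3, -1))) = Mul(Rational(-1, 6), Mul(Add(6, E), Rational(1, 3))) = Mul(Rational(-1, 6), Add(2, Mul(Rational(1, 3), E))) = Add(Rational(-1, 3), Mul(Rational(-1, 18), E)))
Add(Mul(-232102, Pow(Add(91579, Mul(-1, -64218)), -1)), Mul(-227871, Pow(Add(-71, Mul(Function('D')(1), 351)), -1))) = Add(Mul(-232102, Pow(Add(91579, Mul(-1, -64218)), -1)), Mul(-227871, Pow(Add(-71, Mul(Add(Rational(-1, 3), Mul(Rational(-1, 18), 1)), 351)), -1))) = Add(Mul(-232102, Pow(Add(91579, 64218), -1)), Mul(-227871, Pow(Add(-71, Mul(Add(Rational(-1, 3), Rational(-1, 18)), 351)), -1))) = Add(Mul(-232102, Pow(155797, -1)), Mul(-227871, Pow(Add(-71, Mul(Rational(-7, 18), 351)), -1))) = Add(Mul(-232102, Rational(1, 155797)), Mul(-227871, Pow(Add(-71, Rational(-273, 2)), -1))) = Add(Rational(-232102, 155797), Mul(-227871, Pow(Rational(-415, 2), -1))) = Add(Rational(-232102, 155797), Mul(-227871, Rational(-2, 415))) = Add(Rational(-232102, 155797), Rational(455742, 415)) = Rational(70906914044, 64655755)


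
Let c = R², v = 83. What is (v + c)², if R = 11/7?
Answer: 17539344/2401 ≈ 7305.0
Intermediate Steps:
R = 11/7 (R = 11*(⅐) = 11/7 ≈ 1.5714)
c = 121/49 (c = (11/7)² = 121/49 ≈ 2.4694)
(v + c)² = (83 + 121/49)² = (4188/49)² = 17539344/2401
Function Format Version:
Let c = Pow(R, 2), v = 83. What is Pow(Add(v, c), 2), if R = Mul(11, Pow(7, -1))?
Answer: Rational(17539344, 2401) ≈ 7305.0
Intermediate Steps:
R = Rational(11, 7) (R = Mul(11, Rational(1, 7)) = Rational(11, 7) ≈ 1.5714)
c = Rational(121, 49) (c = Pow(Rational(11, 7), 2) = Rational(121, 49) ≈ 2.4694)
Pow(Add(v, c), 2) = Pow(Add(83, Rational(121, 49)), 2) = Pow(Rational(4188, 49), 2) = Rational(17539344, 2401)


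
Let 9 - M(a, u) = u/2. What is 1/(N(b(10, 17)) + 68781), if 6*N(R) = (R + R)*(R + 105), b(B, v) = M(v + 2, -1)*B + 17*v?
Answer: 1/131373 ≈ 7.6119e-6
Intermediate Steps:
M(a, u) = 9 - u/2
b(B, v) = 17*v + 19*B/2 (b(B, v) = (9 - ½*(-1))*B + 17*v = (9 + ½)*B + 17*v = 19*B/2 + 17*v = 17*v + 19*B/2)
N(R) = R*(105 + R)/3 (N(R) = ((R + R)*(R + 105))/6 = ((2*R)*(105 + R))/6 = (2*R*(105 + R))/6 = R*(105 + R)/3)
1/(N(b(10, 17)) + 68781) = 1/((17*17 + (19/2)*10)*(105 + (17*17 + (19/2)*10))/3 + 68781) = 1/((289 + 95)*(105 + (289 + 95))/3 + 68781) = 1/((⅓)*384*(105 + 384) + 68781) = 1/((⅓)*384*489 + 68781) = 1/(62592 + 68781) = 1/131373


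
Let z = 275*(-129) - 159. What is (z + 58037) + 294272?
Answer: 316675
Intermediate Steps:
z = -35634 (z = -35475 - 159 = -35634)
(z + 58037) + 294272 = (-35634 + 58037) + 294272 = 22403 + 294272 = 316675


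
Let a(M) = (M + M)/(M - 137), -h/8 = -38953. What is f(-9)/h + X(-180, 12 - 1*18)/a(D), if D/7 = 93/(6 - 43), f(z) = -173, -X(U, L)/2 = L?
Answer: 3564941019/67622408 ≈ 52.718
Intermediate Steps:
X(U, L) = -2*L
h = 311624 (h = -8*(-38953) = 311624)
D = -651/37 (D = 7*(93/(6 - 43)) = 7*(93/(-37)) = 7*(93*(-1/37)) = 7*(-93/37) = -651/37 ≈ -17.595)
a(M) = 2*M/(-137 + M) (a(M) = (2*M)/(-137 + M) = 2*M/(-137 + M))
f(-9)/h + X(-180, 12 - 1*18)/a(D) = -173/311624 + (-2*(12 - 1*18))/((2*(-651/37)/(-137 - 651/37))) = -173*1/311624 + (-2*(12 - 18))/((2*(-651/37)/(-5720/37))) = -173/311624 + (-2*(-6))/((2*(-651/37)*(-37/5720))) = -173/311624 + 12/(651/2860) = -173/311624 + 12*(2860/651) = -173/311624 + 11440/217 = 3564941019/67622408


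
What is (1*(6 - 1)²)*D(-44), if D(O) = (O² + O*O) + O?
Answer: 95700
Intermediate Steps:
D(O) = O + 2*O² (D(O) = (O² + O²) + O = 2*O² + O = O + 2*O²)
(1*(6 - 1)²)*D(-44) = (1*(6 - 1)²)*(-44*(1 + 2*(-44))) = (1*5²)*(-44*(1 - 88)) = (1*25)*(-44*(-87)) = 25*3828 = 95700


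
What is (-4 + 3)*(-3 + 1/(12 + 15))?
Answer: 80/27 ≈ 2.9630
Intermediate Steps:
(-4 + 3)*(-3 + 1/(12 + 15)) = -(-3 + 1/27) = -1*(-80/27) = 80/27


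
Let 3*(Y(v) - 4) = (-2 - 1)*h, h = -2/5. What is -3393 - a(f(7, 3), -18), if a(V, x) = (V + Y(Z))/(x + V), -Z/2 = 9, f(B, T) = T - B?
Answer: -186614/55 ≈ -3393.0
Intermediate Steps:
Z = -18 (Z = -2*9 = -18)
h = -⅖ (h = -2*⅕ = -⅖ ≈ -0.40000)
Y(v) = 22/5 (Y(v) = 4 + ((-2 - 1)*(-⅖))/3 = 4 + (-3*(-⅖))/3 = 4 + (⅓)*(6/5) = 4 + ⅖ = 22/5)
a(V, x) = (22/5 + V)/(V + x) (a(V, x) = (V + 22/5)/(x + V) = (22/5 + V)/(V + x))
-3393 - a(f(7, 3), -18) = -3393 - (22/5 + (3 - 1*7))/((3 - 1*7) - 18) = -3393 - (22/5 + (3 - 7))/((3 - 7) - 18) = -3393 - (22/5 - 4)/(-4 - 18) = -3393 - 2/((-22)*5) = -3393 - (-1)*2/(22*5) = -3393 - 1*(-1/55) = -3393 + 1/55 = -186614/55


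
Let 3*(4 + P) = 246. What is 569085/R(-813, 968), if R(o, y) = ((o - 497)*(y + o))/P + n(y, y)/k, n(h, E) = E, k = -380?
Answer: -2108459925/9654313 ≈ -218.40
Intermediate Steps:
P = 78 (P = -4 + (⅓)*246 = -4 + 82 = 78)
R(o, y) = -y/380 + (-497 + o)*(o + y)/78 (R(o, y) = ((o - 497)*(y + o))/78 + y/(-380) = ((-497 + o)*(o + y))*(1/78) + y*(-1/380) = (-497 + o)*(o + y)/78 - y/380 = -y/380 + (-497 + o)*(o + y)/78)
569085/R(-813, 968) = 569085/(-94469/14820*968 - 497/78*(-813) + (1/78)*(-813)² + (1/78)*(-813)*968) = 569085/(-22861498/3705 + 134687/26 + (1/78)*660969 - 131164/13) = 569085/(-22861498/3705 + 134687/26 + 220323/26 - 131164/13) = 569085/(-9654313/3705) = 569085*(-3705/9654313) = -2108459925/9654313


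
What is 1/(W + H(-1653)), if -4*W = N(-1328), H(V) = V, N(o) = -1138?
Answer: -2/2737 ≈ -0.00073073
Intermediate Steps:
W = 569/2 (W = -1/4*(-1138) = 569/2 ≈ 284.50)
1/(W + H(-1653)) = 1/(569/2 - 1653) = 1/(-2737/2) = -2/2737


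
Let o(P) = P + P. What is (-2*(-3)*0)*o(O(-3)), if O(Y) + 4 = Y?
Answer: 0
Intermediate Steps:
O(Y) = -4 + Y
o(P) = 2*P
(-2*(-3)*0)*o(O(-3)) = (-2*(-3)*0)*(2*(-4 - 3)) = (6*0)*(2*(-7)) = 0*(-14) = 0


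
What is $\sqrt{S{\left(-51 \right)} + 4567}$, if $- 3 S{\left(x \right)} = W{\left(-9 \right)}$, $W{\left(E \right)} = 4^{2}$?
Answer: $\frac{\sqrt{41055}}{3} \approx 67.54$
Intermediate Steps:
$W{\left(E \right)} = 16$
$S{\left(x \right)} = - \frac{16}{3}$ ($S{\left(x \right)} = \left(- \frac{1}{3}\right) 16 = - \frac{16}{3}$)
$\sqrt{S{\left(-51 \right)} + 4567} = \sqrt{- \frac{16}{3} + 4567} = \sqrt{\frac{13685}{3}} = \frac{\sqrt{41055}}{3}$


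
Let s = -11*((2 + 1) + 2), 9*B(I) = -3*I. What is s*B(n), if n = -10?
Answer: -550/3 ≈ -183.33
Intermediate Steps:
B(I) = -I/3 (B(I) = (-3*I)/9 = -I/3)
s = -55 (s = -11*(3 + 2) = -11*5 = -55)
s*B(n) = -(-55)*(-10)/3 = -55*10/3 = -550/3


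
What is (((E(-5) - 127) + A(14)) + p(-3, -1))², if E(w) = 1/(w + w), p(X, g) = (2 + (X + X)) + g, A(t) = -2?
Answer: 1798281/100 ≈ 17983.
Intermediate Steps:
p(X, g) = 2 + g + 2*X (p(X, g) = (2 + 2*X) + g = 2 + g + 2*X)
E(w) = 1/(2*w)
(((E(-5) - 127) + A(14)) + p(-3, -1))² = ((((½)/(-5) - 127) - 2) + (2 - 1 + 2*(-3)))² = ((((½)*(-⅕) - 127) - 2) + (2 - 1 - 6))² = (((-⅒ - 127) - 2) - 5)² = ((-1271/10 - 2) - 5)² = (-1291/10 - 5)² = (-1341/10)² = 1798281/100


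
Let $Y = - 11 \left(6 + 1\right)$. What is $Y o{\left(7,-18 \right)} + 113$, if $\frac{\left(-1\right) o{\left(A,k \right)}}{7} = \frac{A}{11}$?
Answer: $456$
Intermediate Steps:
$Y = -77$ ($Y = \left(-11\right) 7 = -77$)
$o{\left(A,k \right)} = - \frac{7 A}{11}$ ($o{\left(A,k \right)} = - 7 \frac{A}{11} = - \frac{7 A}{11}$)
$Y o{\left(7,-18 \right)} + 113 = - 77 \left(\left(- \frac{7}{11}\right) 7\right) + 113 = \left(-77\right) \left(- \frac{49}{11}\right) + 113 = 343 + 113 = 456$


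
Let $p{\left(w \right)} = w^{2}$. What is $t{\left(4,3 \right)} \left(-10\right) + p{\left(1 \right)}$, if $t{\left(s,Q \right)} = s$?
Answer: $-39$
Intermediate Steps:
$t{\left(4,3 \right)} \left(-10\right) + p{\left(1 \right)} = 4 \left(-10\right) + 1^{2} = -40 + 1 = -39$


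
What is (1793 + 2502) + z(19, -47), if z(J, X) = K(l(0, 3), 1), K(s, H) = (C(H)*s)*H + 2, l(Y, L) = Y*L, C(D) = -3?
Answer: 4297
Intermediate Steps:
l(Y, L) = L*Y
K(s, H) = 2 - 3*H*s (K(s, H) = (-3*s)*H + 2 = -3*H*s + 2 = 2 - 3*H*s)
z(J, X) = 2 (z(J, X) = 2 - 3*1*3*0 = 2 - 3*1*0 = 2 + 0 = 2)
(1793 + 2502) + z(19, -47) = (1793 + 2502) + 2 = 4295 + 2 = 4297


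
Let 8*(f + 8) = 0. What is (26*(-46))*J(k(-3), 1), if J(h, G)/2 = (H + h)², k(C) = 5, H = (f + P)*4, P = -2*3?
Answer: -6221592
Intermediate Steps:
P = -6
f = -8 (f = -8 + (⅛)*0 = -8 + 0 = -8)
H = -56 (H = (-8 - 6)*4 = -14*4 = -56)
J(h, G) = 2*(-56 + h)²
(26*(-46))*J(k(-3), 1) = (26*(-46))*(2*(-56 + 5)²) = -2392*(-51)² = -2392*2601 = -1196*5202 = -6221592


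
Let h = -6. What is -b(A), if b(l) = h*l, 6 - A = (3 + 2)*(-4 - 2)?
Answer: 216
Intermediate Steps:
A = 36 (A = 6 - (3 + 2)*(-4 - 2) = 6 - 5*(-6) = 6 - 1*(-30) = 6 + 30 = 36)
b(l) = -6*l
-b(A) = -(-6)*36 = -1*(-216) = 216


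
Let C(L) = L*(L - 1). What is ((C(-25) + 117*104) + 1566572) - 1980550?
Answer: -401160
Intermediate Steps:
C(L) = L*(-1 + L)
((C(-25) + 117*104) + 1566572) - 1980550 = ((-25*(-1 - 25) + 117*104) + 1566572) - 1980550 = ((-25*(-26) + 12168) + 1566572) - 1980550 = ((650 + 12168) + 1566572) - 1980550 = (12818 + 1566572) - 1980550 = 1579390 - 1980550 = -401160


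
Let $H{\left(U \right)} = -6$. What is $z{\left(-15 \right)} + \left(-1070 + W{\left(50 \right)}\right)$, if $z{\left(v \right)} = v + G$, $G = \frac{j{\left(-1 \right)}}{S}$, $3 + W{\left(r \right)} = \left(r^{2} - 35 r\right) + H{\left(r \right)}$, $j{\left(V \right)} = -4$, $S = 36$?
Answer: $- \frac{3097}{9} \approx -344.11$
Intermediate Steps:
$W{\left(r \right)} = -9 + r^{2} - 35 r$ ($W{\left(r \right)} = -3 - \left(6 - r^{2} + 35 r\right) = -9 + r^{2} - 35 r$)
$G = - \frac{1}{9}$ ($G = - \frac{4}{36} = \left(-4\right) \frac{1}{36} = - \frac{1}{9} \approx -0.11111$)
$z{\left(v \right)} = - \frac{1}{9} + v$ ($z{\left(v \right)} = v - \frac{1}{9} = - \frac{1}{9} + v$)
$z{\left(-15 \right)} + \left(-1070 + W{\left(50 \right)}\right) = \left(- \frac{1}{9} - 15\right) - 329 = - \frac{136}{9} - 329 = - \frac{3097}{9}$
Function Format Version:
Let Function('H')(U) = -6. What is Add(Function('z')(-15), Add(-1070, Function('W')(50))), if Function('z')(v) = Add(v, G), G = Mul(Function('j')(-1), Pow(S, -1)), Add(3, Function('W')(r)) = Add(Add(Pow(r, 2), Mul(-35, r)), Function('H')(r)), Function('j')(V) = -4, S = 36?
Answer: Rational(-3097, 9) ≈ -344.11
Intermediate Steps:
Function('W')(r) = Add(-9, Pow(r, 2), Mul(-35, r)) (Function('W')(r) = Add(-3, Add(Add(Pow(r, 2), Mul(-35, r)), -6)) = Add(-3, Add(-6, Pow(r, 2), Mul(-35, r))) = Add(-9, Pow(r, 2), Mul(-35, r)))
G = Rational(-1, 9) (G = Mul(-4, Pow(36, -1)) = Mul(-4, Rational(1, 36)) = Rational(-1, 9) ≈ -0.11111)
Function('z')(v) = Add(Rational(-1, 9), v) (Function('z')(v) = Add(v, Rational(-1, 9)) = Add(Rational(-1, 9), v))
Add(Function('z')(-15), Add(-1070, Function('W')(50))) = Add(Add(Rational(-1, 9), -15), Add(-1070, Add(-9, Pow(50, 2), Mul(-35, 50)))) = Add(Rational(-136, 9), Add(-1070, Add(-9, 2500, -1750))) = Add(Rational(-136, 9), Add(-1070, 741)) = Add(Rational(-136, 9), -329) = Rational(-3097, 9)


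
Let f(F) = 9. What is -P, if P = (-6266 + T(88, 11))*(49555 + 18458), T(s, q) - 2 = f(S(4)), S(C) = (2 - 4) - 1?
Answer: 425421315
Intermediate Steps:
S(C) = -3 (S(C) = -2 - 1 = -3)
T(s, q) = 11 (T(s, q) = 2 + 9 = 11)
P = -425421315 (P = (-6266 + 11)*(49555 + 18458) = -6255*68013 = -425421315)
-P = -1*(-425421315) = 425421315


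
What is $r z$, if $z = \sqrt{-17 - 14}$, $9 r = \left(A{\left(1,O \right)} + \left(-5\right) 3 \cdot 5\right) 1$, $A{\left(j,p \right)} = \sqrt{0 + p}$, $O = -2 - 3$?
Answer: $\frac{i \sqrt{31} \left(-75 + i \sqrt{5}\right)}{9} \approx -1.3833 - 46.398 i$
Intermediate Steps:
$O = -5$
$A{\left(j,p \right)} = \sqrt{p}$
$r = - \frac{25}{3} + \frac{i \sqrt{5}}{9}$ ($r = \frac{\left(\sqrt{-5} + \left(-5\right) 3 \cdot 5\right) 1}{9} = \frac{\left(i \sqrt{5} - 75\right) 1}{9} = \frac{\left(-75 + i \sqrt{5}\right) 1}{9} = \frac{-75 + i \sqrt{5}}{9} = - \frac{25}{3} + \frac{i \sqrt{5}}{9} \approx -8.3333 + 0.24845 i$)
$z = i \sqrt{31}$ ($z = \sqrt{-31} = i \sqrt{31} \approx 5.5678 i$)
$r z = \left(- \frac{25}{3} + \frac{i \sqrt{5}}{9}\right) i \sqrt{31} = i \sqrt{31} \left(- \frac{25}{3} + \frac{i \sqrt{5}}{9}\right)$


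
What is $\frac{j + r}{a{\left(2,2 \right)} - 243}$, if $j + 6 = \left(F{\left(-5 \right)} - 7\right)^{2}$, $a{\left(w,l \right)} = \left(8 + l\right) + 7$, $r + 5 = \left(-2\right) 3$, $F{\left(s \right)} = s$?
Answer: $- \frac{127}{226} \approx -0.56195$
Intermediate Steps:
$r = -11$ ($r = -5 - 6 = -11$)
$a{\left(w,l \right)} = 15 + l$
$j = 138$ ($j = -6 + \left(-5 - 7\right)^{2} = -6 + \left(-12\right)^{2} = -6 + 144 = 138$)
$\frac{j + r}{a{\left(2,2 \right)} - 243} = \frac{138 - 11}{\left(15 + 2\right) - 243} = \frac{127}{17 - 243} = \frac{127}{-226} = 127 \left(- \frac{1}{226}\right) = - \frac{127}{226}$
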